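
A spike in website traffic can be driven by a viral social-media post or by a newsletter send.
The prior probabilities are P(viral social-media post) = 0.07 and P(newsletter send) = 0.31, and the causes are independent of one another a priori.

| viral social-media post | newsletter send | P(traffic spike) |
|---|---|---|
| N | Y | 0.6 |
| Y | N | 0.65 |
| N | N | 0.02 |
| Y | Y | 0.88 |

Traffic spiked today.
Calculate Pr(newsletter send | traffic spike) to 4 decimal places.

Pr(newsletter send | traffic spike) ≈ 0.8128

Enumerate the 4 (viral social-media post, newsletter send) configurations and weight by the priors:
  P(traffic spike) = 0.02·0.93·0.69 + 0.6·0.93·0.31 + 0.65·0.07·0.69 + 0.88·0.07·0.31
        = 0.012834 + 0.172980 + 0.031395 + 0.019096 = 0.236305
Keeping only the newsletter send-present terms gives 0.192076, so
  P(newsletter send | traffic spike) = 0.192076 / 0.236305 ≈ 0.8128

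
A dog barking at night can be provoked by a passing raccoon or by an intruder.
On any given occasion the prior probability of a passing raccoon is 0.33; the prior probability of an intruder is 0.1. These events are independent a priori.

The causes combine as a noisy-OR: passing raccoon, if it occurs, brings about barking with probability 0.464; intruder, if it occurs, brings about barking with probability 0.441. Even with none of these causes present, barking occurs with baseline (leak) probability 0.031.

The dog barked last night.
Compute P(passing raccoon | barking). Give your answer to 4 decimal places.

Under noisy-OR, P(barking | causes) = 1 − (1−0.031)·∏(1−qᵢ) over the active causes.
P(barking) = 0.031*0.67*0.9 + 0.458329*0.67*0.1 + 0.480616*0.33*0.9 + 0.709664*0.33*0.1 = 0.018693 + 0.030708 + 0.142743 + 0.023419 = 0.215563
The passing raccoon-present share is 0.142743 + 0.023419 = 0.166162.
P(passing raccoon | barking) = 0.166162 / 0.215563 ≈ 0.7708

P(passing raccoon | barking) ≈ 0.7708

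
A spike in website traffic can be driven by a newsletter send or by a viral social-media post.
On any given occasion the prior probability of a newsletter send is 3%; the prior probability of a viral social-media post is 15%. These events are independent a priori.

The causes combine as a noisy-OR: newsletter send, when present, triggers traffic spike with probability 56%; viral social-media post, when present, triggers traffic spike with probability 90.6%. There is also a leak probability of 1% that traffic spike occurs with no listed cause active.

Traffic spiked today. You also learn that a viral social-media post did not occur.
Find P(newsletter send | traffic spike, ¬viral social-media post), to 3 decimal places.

Under noisy-OR, P(traffic spike | causes) = 1 − (1−0.01)·∏(1−qᵢ) over the active causes.
Enumerate both values of newsletter send and weight by the priors:
  P(traffic spike | ¬viral social-media post) = 0.01×0.97 + 0.5644×0.03
        = 0.009700 + 0.016932 = 0.026632
Configurations with newsletter send contribute 0.016932, so
  P(newsletter send | traffic spike, ¬viral social-media post) = 0.016932 / 0.026632 ≈ 0.636

P(newsletter send | traffic spike, ¬viral social-media post) ≈ 0.636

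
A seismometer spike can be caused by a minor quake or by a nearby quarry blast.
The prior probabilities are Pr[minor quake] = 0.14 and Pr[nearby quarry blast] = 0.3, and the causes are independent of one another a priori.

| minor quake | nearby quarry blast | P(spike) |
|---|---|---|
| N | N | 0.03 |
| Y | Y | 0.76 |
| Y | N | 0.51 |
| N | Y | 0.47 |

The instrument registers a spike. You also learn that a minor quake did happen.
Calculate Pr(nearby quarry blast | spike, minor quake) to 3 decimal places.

Pr(nearby quarry blast | spike, minor quake) ≈ 0.390

P(spike | minor quake) = 0.51*0.7 + 0.76*0.3 = 0.357000 + 0.228000 = 0.585000
Restricting to configurations with nearby quarry blast present: 0.76*0.3 = 0.228000.
So P(nearby quarry blast | spike, minor quake) = 0.228000/0.585000 ≈ 0.390.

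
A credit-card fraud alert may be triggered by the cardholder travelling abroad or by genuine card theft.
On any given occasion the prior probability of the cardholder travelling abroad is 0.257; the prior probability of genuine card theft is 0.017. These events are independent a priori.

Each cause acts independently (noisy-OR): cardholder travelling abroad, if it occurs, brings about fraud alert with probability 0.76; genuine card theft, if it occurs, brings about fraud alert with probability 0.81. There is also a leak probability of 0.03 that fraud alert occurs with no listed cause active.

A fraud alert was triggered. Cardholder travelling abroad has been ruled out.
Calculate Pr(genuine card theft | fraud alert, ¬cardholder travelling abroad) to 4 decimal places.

Under noisy-OR, P(fraud alert | causes) = 1 − (1−0.03)·∏(1−qᵢ) over the active causes.
For the numerator, keep only genuine card theft=true terms: 0.8157·0.017 = 0.013867
Normalizer over all consistent configurations: 0.03·0.983 + 0.8157·0.017 = 0.043357
Posterior = 0.013867 / 0.043357 ≈ 0.3198

Pr(genuine card theft | fraud alert, ¬cardholder travelling abroad) ≈ 0.3198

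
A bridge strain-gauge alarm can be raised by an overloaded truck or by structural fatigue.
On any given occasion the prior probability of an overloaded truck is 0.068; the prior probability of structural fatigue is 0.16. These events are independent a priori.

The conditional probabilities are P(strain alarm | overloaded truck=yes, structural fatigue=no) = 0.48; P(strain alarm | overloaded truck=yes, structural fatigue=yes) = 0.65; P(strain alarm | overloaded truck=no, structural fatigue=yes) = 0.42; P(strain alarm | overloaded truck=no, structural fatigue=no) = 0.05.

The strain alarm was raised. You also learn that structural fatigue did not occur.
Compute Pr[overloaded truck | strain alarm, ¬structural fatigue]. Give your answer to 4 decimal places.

Pr[overloaded truck | strain alarm, ¬structural fatigue] ≈ 0.4119

For the numerator, keep only overloaded truck=true terms: 0.48×0.068 = 0.032640
The normalizing constant is 0.05×0.932 + 0.48×0.068 = 0.079240
Posterior = 0.032640 / 0.079240 ≈ 0.4119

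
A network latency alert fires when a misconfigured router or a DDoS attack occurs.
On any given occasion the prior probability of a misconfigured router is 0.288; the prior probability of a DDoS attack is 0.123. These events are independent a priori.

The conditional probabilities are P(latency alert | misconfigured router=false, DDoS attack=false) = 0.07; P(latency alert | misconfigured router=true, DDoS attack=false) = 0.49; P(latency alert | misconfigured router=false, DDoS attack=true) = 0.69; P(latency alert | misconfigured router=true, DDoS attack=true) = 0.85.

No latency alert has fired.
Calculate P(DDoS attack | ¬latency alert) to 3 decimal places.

P(DDoS attack | ¬latency alert) ≈ 0.044

Enumerate the 4 (misconfigured router, DDoS attack) configurations and weight by the priors:
  P(¬latency alert) = 0.93×0.712×0.877 + 0.31×0.712×0.123 + 0.51×0.288×0.877 + 0.15×0.288×0.123
        = 0.580714 + 0.027149 + 0.128814 + 0.005314 = 0.741991
The terms with DDoS attack present sum to 0.032463, so
  P(DDoS attack | ¬latency alert) = 0.032463 / 0.741991 ≈ 0.044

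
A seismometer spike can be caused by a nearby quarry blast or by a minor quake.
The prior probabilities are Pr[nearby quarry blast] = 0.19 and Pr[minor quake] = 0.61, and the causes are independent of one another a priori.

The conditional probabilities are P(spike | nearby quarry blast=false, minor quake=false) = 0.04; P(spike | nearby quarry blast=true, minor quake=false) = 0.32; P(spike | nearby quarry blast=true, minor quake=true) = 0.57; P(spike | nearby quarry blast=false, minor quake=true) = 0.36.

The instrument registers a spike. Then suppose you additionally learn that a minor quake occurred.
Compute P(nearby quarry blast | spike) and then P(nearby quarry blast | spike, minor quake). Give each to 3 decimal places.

By total probability over the 4 (nearby quarry blast, minor quake) configurations:
  P(spike) = 0.04·0.81·0.39 + 0.36·0.81·0.61 + 0.32·0.19·0.39 + 0.57·0.19·0.61
        = 0.012636 + 0.177876 + 0.023712 + 0.066063 = 0.280287
Keeping only the nearby quarry blast-present terms gives 0.089775, so
  P(nearby quarry blast | spike) = 0.089775 / 0.280287 ≈ 0.320

With the extra evidence:
By total probability over both values of nearby quarry blast:
  P(spike | minor quake) = 0.36×0.81 + 0.57×0.19
        = 0.291600 + 0.108300 = 0.399900
The terms with nearby quarry blast present sum to 0.108300, so
  P(nearby quarry blast | spike, minor quake) = 0.108300 / 0.399900 ≈ 0.271

P(nearby quarry blast | spike) ≈ 0.320; P(nearby quarry blast | spike, minor quake) ≈ 0.271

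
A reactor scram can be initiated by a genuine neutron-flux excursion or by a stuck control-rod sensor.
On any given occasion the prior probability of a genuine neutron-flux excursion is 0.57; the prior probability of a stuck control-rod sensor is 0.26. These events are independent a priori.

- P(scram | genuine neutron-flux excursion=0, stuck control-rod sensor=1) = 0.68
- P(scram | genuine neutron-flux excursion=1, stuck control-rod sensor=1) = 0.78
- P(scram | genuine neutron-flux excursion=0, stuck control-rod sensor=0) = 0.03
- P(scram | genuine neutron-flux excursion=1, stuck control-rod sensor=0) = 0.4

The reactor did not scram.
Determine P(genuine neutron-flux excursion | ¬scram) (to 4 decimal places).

P(genuine neutron-flux excursion | ¬scram) ≈ 0.4534

Enumerate the 4 (genuine neutron-flux excursion, stuck control-rod sensor) configurations and weight by the priors:
  P(¬scram) = 0.97×0.43×0.74 + 0.32×0.43×0.26 + 0.6×0.57×0.74 + 0.22×0.57×0.26
        = 0.308654 + 0.035776 + 0.253080 + 0.032604 = 0.630114
Configurations with genuine neutron-flux excursion contribute 0.285684, so
  P(genuine neutron-flux excursion | ¬scram) = 0.285684 / 0.630114 ≈ 0.4534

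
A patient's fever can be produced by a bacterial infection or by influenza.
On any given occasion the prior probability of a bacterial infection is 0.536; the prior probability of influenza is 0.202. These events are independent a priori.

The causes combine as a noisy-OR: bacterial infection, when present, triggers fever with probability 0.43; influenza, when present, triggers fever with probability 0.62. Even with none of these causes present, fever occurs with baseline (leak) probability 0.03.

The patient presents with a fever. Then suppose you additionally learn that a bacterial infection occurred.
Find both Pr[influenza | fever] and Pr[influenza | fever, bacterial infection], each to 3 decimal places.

Under noisy-OR, P(fever | causes) = 1 − (1−0.03)·∏(1−qᵢ) over the active causes.
Weight on influenza=true, given the evidence: 0.059180 + 0.085524 = 0.144704
Normalizer over all consistent configurations: 0.03*0.464*0.798 + 0.6314*0.464*0.202 + 0.4471*0.536*0.798 + 0.789898*0.536*0.202 = 0.347049
Posterior = 0.144704 / 0.347049 ≈ 0.417

Now condition on the additional information:
P(fever | bacterial infection) = 0.4471×0.798 + 0.789898×0.202 = 0.356786 + 0.159559 = 0.516345
Restricting to configurations with influenza present: 0.789898×0.202 = 0.159559.
P(influenza | fever, bacterial infection) = 0.159559 / 0.516345 ≈ 0.309

Pr[influenza | fever] ≈ 0.417; Pr[influenza | fever, bacterial infection] ≈ 0.309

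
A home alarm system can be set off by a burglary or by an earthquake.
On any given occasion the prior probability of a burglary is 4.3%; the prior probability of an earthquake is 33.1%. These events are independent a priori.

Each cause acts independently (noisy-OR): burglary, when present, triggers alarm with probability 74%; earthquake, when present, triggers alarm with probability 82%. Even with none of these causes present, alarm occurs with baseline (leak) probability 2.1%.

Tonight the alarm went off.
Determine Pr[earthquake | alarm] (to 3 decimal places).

Under noisy-OR, P(alarm | causes) = 1 − (1−0.021)·∏(1−qᵢ) over the active causes.
P(alarm) = 0.021·0.957·0.669 + 0.82378·0.957·0.331 + 0.74546·0.043·0.669 + 0.954183·0.043·0.331 = 0.013445 + 0.260946 + 0.021445 + 0.013581 = 0.309417
Of this, 0.274527 comes from 0.260946 + 0.013581 (the earthquake=true cases).
So P(earthquake | alarm) = 0.274527/0.309417 ≈ 0.887.

Pr[earthquake | alarm] ≈ 0.887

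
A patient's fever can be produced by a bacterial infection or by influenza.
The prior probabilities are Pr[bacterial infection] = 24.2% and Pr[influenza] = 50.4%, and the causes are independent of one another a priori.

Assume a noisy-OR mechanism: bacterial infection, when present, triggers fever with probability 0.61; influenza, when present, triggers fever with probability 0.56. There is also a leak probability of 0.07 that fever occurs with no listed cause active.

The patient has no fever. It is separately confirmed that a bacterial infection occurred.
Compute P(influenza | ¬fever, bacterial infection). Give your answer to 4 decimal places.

Under noisy-OR, P(fever | causes) = 1 − (1−0.07)·∏(1−qᵢ) over the active causes.
P(¬fever | bacterial infection) = 0.3627*0.496 + 0.159588*0.504 = 0.179899 + 0.080432 = 0.260331
Restricting to configurations with influenza present: 0.159588*0.504 = 0.080432.
So P(influenza | ¬fever, bacterial infection) = 0.080432/0.260331 ≈ 0.3090.

P(influenza | ¬fever, bacterial infection) ≈ 0.3090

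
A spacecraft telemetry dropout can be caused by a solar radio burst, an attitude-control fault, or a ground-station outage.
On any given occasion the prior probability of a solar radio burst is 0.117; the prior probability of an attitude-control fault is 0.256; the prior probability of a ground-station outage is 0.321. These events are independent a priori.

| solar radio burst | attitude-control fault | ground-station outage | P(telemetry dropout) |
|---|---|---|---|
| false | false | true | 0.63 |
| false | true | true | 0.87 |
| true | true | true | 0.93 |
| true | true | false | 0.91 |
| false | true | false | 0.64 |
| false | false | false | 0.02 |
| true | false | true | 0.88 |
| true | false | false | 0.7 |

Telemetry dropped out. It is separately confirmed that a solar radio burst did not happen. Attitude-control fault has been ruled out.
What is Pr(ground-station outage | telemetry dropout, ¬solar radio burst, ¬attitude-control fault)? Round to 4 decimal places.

Pr(ground-station outage | telemetry dropout, ¬solar radio burst, ¬attitude-control fault) ≈ 0.9371

Numerator (weight on configurations with ground-station outage): 0.63·0.321 = 0.202230
The normalizing constant is 0.02·0.679 + 0.63·0.321 = 0.215810
Posterior = 0.202230 / 0.215810 ≈ 0.9371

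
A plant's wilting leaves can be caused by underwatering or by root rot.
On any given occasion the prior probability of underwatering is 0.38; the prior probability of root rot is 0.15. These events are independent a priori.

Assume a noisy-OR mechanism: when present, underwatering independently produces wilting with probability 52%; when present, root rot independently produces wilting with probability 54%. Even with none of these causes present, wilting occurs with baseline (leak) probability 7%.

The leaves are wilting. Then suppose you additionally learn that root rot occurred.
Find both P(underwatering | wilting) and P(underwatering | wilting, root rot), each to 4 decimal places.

Under noisy-OR, P(wilting | causes) = 1 − (1−0.07)·∏(1−qᵢ) over the active causes.
Weight on underwatering=true, given the evidence: 0.178813 + 0.045295 = 0.224108
Normalizer over all consistent configurations: 0.07·0.62·0.85 + 0.5722·0.62·0.15 + 0.5536·0.38·0.85 + 0.794656·0.38·0.15 = 0.314213
Posterior = 0.224108 / 0.314213 ≈ 0.7132

Now also conditioning on root rot=true:
P(wilting | root rot) = 0.5722*0.62 + 0.794656*0.38 = 0.354764 + 0.301969 = 0.656733
Of this, 0.301969 comes from 0.794656*0.38 (the underwatering=true cases).
Hence the posterior is 0.301969/0.656733 ≈ 0.4598.

P(underwatering | wilting) ≈ 0.7132; P(underwatering | wilting, root rot) ≈ 0.4598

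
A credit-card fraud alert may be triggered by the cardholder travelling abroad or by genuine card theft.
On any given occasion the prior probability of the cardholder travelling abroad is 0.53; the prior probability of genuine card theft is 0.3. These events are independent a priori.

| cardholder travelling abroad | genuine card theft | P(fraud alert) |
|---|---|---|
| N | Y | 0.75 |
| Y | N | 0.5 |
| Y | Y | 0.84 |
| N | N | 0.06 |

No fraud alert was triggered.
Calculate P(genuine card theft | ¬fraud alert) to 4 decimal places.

Enumerate the 4 (cardholder travelling abroad, genuine card theft) configurations and weight by the priors:
  P(¬fraud alert) = 0.94×0.47×0.7 + 0.25×0.47×0.3 + 0.5×0.53×0.7 + 0.16×0.53×0.3
        = 0.309260 + 0.035250 + 0.185500 + 0.025440 = 0.555450
The terms with genuine card theft present sum to 0.060690, so
  P(genuine card theft | ¬fraud alert) = 0.060690 / 0.555450 ≈ 0.1093

P(genuine card theft | ¬fraud alert) ≈ 0.1093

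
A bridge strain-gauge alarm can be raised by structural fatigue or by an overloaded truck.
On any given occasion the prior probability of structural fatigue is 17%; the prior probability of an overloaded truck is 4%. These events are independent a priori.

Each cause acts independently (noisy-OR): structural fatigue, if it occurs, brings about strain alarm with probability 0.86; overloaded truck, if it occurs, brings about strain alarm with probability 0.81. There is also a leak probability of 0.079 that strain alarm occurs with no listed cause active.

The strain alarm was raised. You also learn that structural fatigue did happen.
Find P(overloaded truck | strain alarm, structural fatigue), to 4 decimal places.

P(overloaded truck | strain alarm, structural fatigue) ≈ 0.0446

Under noisy-OR, P(strain alarm | causes) = 1 − (1−0.079)·∏(1−qᵢ) over the active causes.
P(strain alarm | structural fatigue) = 0.87106×0.96 + 0.975501×0.04 = 0.836218 + 0.039020 = 0.875238
Restricting to configurations with overloaded truck present: 0.975501×0.04 = 0.039020.
Hence the posterior is 0.039020/0.875238 ≈ 0.0446.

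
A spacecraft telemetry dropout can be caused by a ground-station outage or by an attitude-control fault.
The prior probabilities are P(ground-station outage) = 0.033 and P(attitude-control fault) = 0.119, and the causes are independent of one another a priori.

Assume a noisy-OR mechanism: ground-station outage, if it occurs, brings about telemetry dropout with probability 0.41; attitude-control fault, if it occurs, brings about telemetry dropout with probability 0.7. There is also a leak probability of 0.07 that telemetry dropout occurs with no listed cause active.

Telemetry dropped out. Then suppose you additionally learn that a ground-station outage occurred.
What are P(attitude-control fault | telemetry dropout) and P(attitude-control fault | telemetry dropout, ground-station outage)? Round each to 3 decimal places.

Under noisy-OR, P(telemetry dropout | causes) = 1 − (1−0.07)·∏(1−qᵢ) over the active causes.
By total probability over the 4 (ground-station outage, attitude-control fault) configurations:
  P(telemetry dropout) = 0.07×0.967×0.881 + 0.721×0.967×0.119 + 0.4513×0.033×0.881 + 0.83539×0.033×0.119
        = 0.059635 + 0.082968 + 0.013121 + 0.003281 = 0.159005
Configurations with attitude-control fault contribute 0.086249, so
  P(attitude-control fault | telemetry dropout) = 0.086249 / 0.159005 ≈ 0.542

Now also conditioning on ground-station outage=true:
By total probability over both values of attitude-control fault:
  P(telemetry dropout | ground-station outage) = 0.4513*0.881 + 0.83539*0.119
        = 0.397595 + 0.099411 = 0.497006
Configurations with attitude-control fault contribute 0.099411, so
  P(attitude-control fault | telemetry dropout, ground-station outage) = 0.099411 / 0.497006 ≈ 0.200
— ground-station outage explains away the evidence for attitude-control fault.

P(attitude-control fault | telemetry dropout) ≈ 0.542; P(attitude-control fault | telemetry dropout, ground-station outage) ≈ 0.200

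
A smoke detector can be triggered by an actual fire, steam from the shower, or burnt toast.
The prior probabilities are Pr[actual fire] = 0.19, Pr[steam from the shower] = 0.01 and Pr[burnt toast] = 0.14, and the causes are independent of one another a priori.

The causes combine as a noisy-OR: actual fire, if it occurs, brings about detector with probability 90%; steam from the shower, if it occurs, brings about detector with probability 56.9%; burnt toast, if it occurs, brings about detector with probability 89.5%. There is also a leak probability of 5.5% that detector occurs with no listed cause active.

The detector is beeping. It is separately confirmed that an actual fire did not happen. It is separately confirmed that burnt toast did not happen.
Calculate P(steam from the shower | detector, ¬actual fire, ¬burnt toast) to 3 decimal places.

Under noisy-OR, P(detector | causes) = 1 − (1−0.055)·∏(1−qᵢ) over the active causes.
Sum P(detector|·) weighted by the priors over both values of steam from the shower:
  P(detector | ¬actual fire, ¬burnt toast) = 0.055·0.99 + 0.592705·0.01
        = 0.054450 + 0.005927 = 0.060377
Keeping only the steam from the shower-present terms gives 0.005927, so
  P(steam from the shower | detector, ¬actual fire, ¬burnt toast) = 0.005927 / 0.060377 ≈ 0.098

P(steam from the shower | detector, ¬actual fire, ¬burnt toast) ≈ 0.098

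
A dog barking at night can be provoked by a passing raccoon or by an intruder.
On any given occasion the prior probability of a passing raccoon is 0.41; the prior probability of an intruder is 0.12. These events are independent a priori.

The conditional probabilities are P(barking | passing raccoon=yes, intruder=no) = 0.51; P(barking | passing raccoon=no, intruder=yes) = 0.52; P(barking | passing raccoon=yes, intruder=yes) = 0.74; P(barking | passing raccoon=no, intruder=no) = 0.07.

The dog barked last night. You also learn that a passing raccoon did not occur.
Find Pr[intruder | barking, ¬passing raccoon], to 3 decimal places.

Pr[intruder | barking, ¬passing raccoon] ≈ 0.503

P(barking | ¬passing raccoon) = 0.07·0.88 + 0.52·0.12 = 0.061600 + 0.062400 = 0.124000
Restricting to configurations with intruder present: 0.52·0.12 = 0.062400.
Hence the posterior is 0.062400/0.124000 ≈ 0.503.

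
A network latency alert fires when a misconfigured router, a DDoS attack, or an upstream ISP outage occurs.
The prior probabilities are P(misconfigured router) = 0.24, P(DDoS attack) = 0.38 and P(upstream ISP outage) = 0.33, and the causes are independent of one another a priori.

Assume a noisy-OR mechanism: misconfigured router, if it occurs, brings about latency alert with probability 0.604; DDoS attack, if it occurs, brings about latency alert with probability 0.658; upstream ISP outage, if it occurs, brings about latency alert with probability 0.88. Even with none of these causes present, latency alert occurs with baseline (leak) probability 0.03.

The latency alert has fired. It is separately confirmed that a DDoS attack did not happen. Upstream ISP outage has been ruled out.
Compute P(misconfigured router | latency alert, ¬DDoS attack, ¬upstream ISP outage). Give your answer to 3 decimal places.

Under noisy-OR, P(latency alert | causes) = 1 − (1−0.03)·∏(1−qᵢ) over the active causes.
By total probability over both values of misconfigured router:
  P(latency alert | ¬DDoS attack, ¬upstream ISP outage) = 0.03·0.76 + 0.61588·0.24
        = 0.022800 + 0.147811 = 0.170611
The terms with misconfigured router present sum to 0.147811, so
  P(misconfigured router | latency alert, ¬DDoS attack, ¬upstream ISP outage) = 0.147811 / 0.170611 ≈ 0.866

P(misconfigured router | latency alert, ¬DDoS attack, ¬upstream ISP outage) ≈ 0.866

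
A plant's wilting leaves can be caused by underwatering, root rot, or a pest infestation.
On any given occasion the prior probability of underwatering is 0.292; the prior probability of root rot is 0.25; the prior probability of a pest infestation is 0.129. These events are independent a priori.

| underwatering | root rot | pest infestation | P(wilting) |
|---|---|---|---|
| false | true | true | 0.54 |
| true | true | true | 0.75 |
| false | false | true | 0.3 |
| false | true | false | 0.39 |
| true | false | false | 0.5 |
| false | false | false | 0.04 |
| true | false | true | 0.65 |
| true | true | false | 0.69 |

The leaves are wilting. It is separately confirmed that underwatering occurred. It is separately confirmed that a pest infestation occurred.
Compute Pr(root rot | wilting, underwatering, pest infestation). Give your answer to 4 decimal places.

P(wilting | underwatering, pest infestation) = 0.65·0.75 + 0.75·0.25 = 0.487500 + 0.187500 = 0.675000
Of this, 0.187500 comes from 0.75·0.25 (the root rot=true cases).
Hence the posterior is 0.187500/0.675000 ≈ 0.2778.

Pr(root rot | wilting, underwatering, pest infestation) ≈ 0.2778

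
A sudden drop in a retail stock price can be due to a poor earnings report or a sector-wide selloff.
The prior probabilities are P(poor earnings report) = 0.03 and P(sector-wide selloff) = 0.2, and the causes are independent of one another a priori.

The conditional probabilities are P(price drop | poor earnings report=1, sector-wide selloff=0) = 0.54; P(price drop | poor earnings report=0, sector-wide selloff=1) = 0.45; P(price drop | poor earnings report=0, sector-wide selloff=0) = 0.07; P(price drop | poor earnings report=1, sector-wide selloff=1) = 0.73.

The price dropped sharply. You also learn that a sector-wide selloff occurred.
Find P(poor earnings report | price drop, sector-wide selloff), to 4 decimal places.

P(poor earnings report | price drop, sector-wide selloff) ≈ 0.0478

For the numerator, keep only poor earnings report=true terms: 0.73×0.03 = 0.021900
Normalizer over all consistent configurations: 0.45×0.97 + 0.73×0.03 = 0.458400
Posterior = 0.021900 / 0.458400 ≈ 0.0478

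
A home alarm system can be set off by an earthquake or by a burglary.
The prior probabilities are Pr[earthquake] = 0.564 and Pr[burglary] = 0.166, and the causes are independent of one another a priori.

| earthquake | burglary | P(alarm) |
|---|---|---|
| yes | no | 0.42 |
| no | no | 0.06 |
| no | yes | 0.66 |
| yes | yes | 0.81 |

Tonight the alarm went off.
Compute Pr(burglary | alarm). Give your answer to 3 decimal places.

P(alarm) = 0.06·0.436·0.834 + 0.66·0.436·0.166 + 0.42·0.564·0.834 + 0.81·0.564·0.166 = 0.021817 + 0.047768 + 0.197558 + 0.075835 = 0.342978
The burglary-present share is 0.047768 + 0.075835 = 0.123603.
So P(burglary | alarm) = 0.123603/0.342978 ≈ 0.360.

Pr(burglary | alarm) ≈ 0.360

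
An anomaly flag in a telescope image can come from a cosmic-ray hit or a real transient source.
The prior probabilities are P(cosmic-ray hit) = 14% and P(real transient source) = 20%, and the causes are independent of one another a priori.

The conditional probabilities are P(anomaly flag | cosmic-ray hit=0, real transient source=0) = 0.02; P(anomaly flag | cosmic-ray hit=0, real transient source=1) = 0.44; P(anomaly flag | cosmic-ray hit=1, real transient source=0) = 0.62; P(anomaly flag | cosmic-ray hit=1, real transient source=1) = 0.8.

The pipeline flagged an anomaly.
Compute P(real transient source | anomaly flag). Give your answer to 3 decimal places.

P(real transient source | anomaly flag) ≈ 0.541

P(anomaly flag) = 0.02*0.86*0.8 + 0.44*0.86*0.2 + 0.62*0.14*0.8 + 0.8*0.14*0.2 = 0.013760 + 0.075680 + 0.069440 + 0.022400 = 0.181280
Restricting to configurations with real transient source present: 0.075680 + 0.022400 = 0.098080.
P(real transient source | anomaly flag) = 0.098080 / 0.181280 ≈ 0.541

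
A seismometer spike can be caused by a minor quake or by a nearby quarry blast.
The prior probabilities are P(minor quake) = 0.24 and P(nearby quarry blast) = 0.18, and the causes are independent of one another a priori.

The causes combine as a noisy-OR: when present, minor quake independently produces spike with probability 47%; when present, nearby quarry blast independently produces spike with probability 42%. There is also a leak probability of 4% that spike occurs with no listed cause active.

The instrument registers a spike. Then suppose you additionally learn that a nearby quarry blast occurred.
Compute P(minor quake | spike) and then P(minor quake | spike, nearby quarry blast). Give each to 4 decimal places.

P(minor quake | spike) ≈ 0.5977; P(minor quake | spike, nearby quarry blast) ≈ 0.3343

Under noisy-OR, P(spike | causes) = 1 − (1−0.04)·∏(1−qᵢ) over the active causes.
Sum P(spike|·) weighted by the priors over the 4 (minor quake, nearby quarry blast) configurations:
  P(spike) = 0.04*0.76*0.82 + 0.4432*0.76*0.18 + 0.4912*0.24*0.82 + 0.704896*0.24*0.18
        = 0.024928 + 0.060630 + 0.096668 + 0.030452 = 0.212678
The terms with minor quake present sum to 0.127120, so
  P(minor quake | spike) = 0.127120 / 0.212678 ≈ 0.5977

Now condition on the additional information:
Weight on minor quake=true, given the evidence: 0.704896·0.24 = 0.169175
Denominator P(spike | nearby quarry blast): 0.4432·0.76 + 0.704896·0.24 = 0.506007
Posterior = 0.169175 / 0.506007 ≈ 0.3343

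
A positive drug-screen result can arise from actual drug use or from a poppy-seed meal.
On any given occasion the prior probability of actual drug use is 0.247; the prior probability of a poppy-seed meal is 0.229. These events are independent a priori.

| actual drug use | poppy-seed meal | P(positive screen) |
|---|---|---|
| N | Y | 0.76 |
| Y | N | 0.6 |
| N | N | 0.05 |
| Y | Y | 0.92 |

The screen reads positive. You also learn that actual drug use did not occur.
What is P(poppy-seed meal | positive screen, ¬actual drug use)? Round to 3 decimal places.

P(poppy-seed meal | positive screen, ¬actual drug use) ≈ 0.819

For the numerator, keep only poppy-seed meal=true terms: 0.76×0.229 = 0.174040
Normalizer over all consistent configurations: 0.05×0.771 + 0.76×0.229 = 0.212590
Posterior = 0.174040 / 0.212590 ≈ 0.819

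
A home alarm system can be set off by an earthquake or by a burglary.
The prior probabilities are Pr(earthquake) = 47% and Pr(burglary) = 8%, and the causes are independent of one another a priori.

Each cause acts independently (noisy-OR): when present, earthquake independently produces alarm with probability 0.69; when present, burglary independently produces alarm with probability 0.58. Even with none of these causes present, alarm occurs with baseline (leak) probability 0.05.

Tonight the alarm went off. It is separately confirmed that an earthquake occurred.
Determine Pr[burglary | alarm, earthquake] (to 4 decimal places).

Pr[burglary | alarm, earthquake] ≈ 0.0975

Under noisy-OR, P(alarm | causes) = 1 − (1−0.05)·∏(1−qᵢ) over the active causes.
P(alarm | earthquake) = 0.7055×0.92 + 0.87631×0.08 = 0.649060 + 0.070105 = 0.719165
Restricting to configurations with burglary present: 0.87631×0.08 = 0.070105.
P(burglary | alarm, earthquake) = 0.070105 / 0.719165 ≈ 0.0975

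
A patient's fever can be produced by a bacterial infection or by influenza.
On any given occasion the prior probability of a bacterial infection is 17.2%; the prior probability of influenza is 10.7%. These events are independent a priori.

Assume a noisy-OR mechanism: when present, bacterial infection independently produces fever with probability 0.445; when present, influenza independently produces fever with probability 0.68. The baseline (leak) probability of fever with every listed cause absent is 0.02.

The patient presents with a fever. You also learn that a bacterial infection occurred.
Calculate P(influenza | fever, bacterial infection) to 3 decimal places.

Under noisy-OR, P(fever | causes) = 1 − (1−0.02)·∏(1−qᵢ) over the active causes.
Numerator (weight on configurations with influenza): 0.825952·0.107 = 0.088377
The normalizing constant is 0.4561·0.893 + 0.825952·0.107 = 0.495674
Posterior = 0.088377 / 0.495674 ≈ 0.178

P(influenza | fever, bacterial infection) ≈ 0.178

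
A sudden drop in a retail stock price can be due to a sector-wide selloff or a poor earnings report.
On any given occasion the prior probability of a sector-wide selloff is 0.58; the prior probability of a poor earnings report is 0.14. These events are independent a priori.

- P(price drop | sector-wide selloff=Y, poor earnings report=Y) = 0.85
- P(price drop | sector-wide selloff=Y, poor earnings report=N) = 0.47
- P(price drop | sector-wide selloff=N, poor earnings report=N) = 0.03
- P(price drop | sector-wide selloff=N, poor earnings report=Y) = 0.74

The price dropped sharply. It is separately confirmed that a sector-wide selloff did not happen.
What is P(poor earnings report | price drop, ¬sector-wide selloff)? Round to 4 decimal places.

Weight on poor earnings report=true, given the evidence: 0.74×0.14 = 0.103600
The normalizing constant is 0.03×0.86 + 0.74×0.14 = 0.129400
Posterior = 0.103600 / 0.129400 ≈ 0.8006

P(poor earnings report | price drop, ¬sector-wide selloff) ≈ 0.8006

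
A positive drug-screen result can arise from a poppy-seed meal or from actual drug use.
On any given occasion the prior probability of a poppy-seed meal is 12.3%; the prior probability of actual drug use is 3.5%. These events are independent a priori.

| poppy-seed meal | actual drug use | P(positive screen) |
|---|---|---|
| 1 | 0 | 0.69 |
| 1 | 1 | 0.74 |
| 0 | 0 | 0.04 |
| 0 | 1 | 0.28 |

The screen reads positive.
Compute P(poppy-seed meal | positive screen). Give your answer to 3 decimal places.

Enumerate the 4 (poppy-seed meal, actual drug use) configurations and weight by the priors:
  P(positive screen) = 0.04·0.877·0.965 + 0.28·0.877·0.035 + 0.69·0.123·0.965 + 0.74·0.123·0.035
        = 0.033852 + 0.008595 + 0.081900 + 0.003186 = 0.127533
Configurations with poppy-seed meal contribute 0.085086, so
  P(poppy-seed meal | positive screen) = 0.085086 / 0.127533 ≈ 0.667

P(poppy-seed meal | positive screen) ≈ 0.667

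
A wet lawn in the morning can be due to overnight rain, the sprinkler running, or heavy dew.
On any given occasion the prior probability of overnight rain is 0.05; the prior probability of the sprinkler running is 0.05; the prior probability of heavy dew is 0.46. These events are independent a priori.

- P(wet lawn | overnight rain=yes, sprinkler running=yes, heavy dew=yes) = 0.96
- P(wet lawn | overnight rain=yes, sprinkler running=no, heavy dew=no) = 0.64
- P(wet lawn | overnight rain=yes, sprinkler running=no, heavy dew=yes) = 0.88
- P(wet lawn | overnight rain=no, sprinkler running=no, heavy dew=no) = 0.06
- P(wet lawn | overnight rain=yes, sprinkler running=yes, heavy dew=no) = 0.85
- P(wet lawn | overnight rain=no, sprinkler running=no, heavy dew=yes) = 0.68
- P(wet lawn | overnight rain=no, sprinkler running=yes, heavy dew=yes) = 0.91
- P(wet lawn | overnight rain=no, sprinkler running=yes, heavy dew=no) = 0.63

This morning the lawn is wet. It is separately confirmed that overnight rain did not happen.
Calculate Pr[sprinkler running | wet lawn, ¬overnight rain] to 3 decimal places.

By total probability over the 4 (sprinkler running, heavy dew) configurations:
  P(wet lawn | ¬overnight rain) = 0.06*0.95*0.54 + 0.68*0.95*0.46 + 0.63*0.05*0.54 + 0.91*0.05*0.46
        = 0.030780 + 0.297160 + 0.017010 + 0.020930 = 0.365880
Configurations with sprinkler running contribute 0.037940, so
  P(sprinkler running | wet lawn, ¬overnight rain) = 0.037940 / 0.365880 ≈ 0.104

Pr[sprinkler running | wet lawn, ¬overnight rain] ≈ 0.104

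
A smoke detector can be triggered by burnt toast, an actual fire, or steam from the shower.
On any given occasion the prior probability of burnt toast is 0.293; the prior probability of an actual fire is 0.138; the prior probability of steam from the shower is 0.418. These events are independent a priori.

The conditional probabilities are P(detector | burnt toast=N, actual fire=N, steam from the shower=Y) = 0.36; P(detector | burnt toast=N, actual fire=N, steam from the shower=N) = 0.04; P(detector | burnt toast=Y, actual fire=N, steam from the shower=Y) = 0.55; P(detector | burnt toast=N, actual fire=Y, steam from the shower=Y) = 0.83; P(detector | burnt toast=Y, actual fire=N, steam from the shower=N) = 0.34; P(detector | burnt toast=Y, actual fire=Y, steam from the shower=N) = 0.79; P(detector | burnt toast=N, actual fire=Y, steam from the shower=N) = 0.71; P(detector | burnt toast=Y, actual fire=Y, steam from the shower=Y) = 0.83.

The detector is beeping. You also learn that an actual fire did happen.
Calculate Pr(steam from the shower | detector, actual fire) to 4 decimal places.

Pr(steam from the shower | detector, actual fire) ≈ 0.4484

P(detector | actual fire) = 0.71*0.707*0.582 + 0.83*0.707*0.418 + 0.79*0.293*0.582 + 0.83*0.293*0.418 = 0.292147 + 0.245287 + 0.134716 + 0.101653 = 0.773803
Of this, 0.346940 comes from 0.245287 + 0.101653 (the steam from the shower=true cases).
P(steam from the shower | detector, actual fire) = 0.346940 / 0.773803 ≈ 0.4484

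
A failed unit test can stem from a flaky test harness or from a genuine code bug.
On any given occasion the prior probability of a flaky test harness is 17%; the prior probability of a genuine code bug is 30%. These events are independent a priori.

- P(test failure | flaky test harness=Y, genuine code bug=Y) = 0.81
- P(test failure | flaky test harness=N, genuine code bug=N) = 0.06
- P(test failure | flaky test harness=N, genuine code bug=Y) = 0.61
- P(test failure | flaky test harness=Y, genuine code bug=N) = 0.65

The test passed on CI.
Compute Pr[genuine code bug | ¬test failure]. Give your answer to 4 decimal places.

Pr[genuine code bug | ¬test failure] ≈ 0.1538

P(¬test failure) = 0.94·0.83·0.7 + 0.39·0.83·0.3 + 0.35·0.17·0.7 + 0.19·0.17·0.3 = 0.546140 + 0.097110 + 0.041650 + 0.009690 = 0.694590
Of this, 0.106800 comes from 0.097110 + 0.009690 (the genuine code bug=true cases).
Hence the posterior is 0.106800/0.694590 ≈ 0.1538.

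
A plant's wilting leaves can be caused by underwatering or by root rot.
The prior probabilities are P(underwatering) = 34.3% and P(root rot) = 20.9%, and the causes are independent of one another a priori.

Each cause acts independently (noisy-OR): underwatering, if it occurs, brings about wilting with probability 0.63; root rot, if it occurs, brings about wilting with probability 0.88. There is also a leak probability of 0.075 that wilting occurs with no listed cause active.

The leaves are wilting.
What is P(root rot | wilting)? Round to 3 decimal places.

Under noisy-OR, P(wilting | causes) = 1 − (1−0.075)·∏(1−qᵢ) over the active causes.
Enumerate the 4 (underwatering, root rot) configurations and weight by the priors:
  P(wilting) = 0.075×0.657×0.791 + 0.889×0.657×0.209 + 0.65775×0.343×0.791 + 0.95893×0.343×0.209
        = 0.038977 + 0.122071 + 0.178456 + 0.068743 = 0.408247
Configurations with root rot contribute 0.190814, so
  P(root rot | wilting) = 0.190814 / 0.408247 ≈ 0.467

P(root rot | wilting) ≈ 0.467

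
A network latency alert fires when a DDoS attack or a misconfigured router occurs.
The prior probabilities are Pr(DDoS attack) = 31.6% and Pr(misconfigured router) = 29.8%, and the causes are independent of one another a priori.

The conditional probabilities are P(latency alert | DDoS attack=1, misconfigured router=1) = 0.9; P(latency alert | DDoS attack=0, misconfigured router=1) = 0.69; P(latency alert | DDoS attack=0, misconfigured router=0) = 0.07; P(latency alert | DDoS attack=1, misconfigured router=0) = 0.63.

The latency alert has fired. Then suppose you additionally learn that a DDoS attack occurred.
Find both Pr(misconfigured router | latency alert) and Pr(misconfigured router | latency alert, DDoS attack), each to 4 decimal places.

Pr(misconfigured router | latency alert) ≈ 0.5652; Pr(misconfigured router | latency alert, DDoS attack) ≈ 0.3775

Weight on misconfigured router=true, given the evidence: 0.140644 + 0.084751 = 0.225395
Normalizer over all consistent configurations: 0.07*0.684*0.702 + 0.69*0.684*0.298 + 0.63*0.316*0.702 + 0.9*0.316*0.298 = 0.398761
P(misconfigured router | latency alert) = 0.225395/0.398761 ≈ 0.5652

Now also conditioning on DDoS attack=true:
Enumerate both values of misconfigured router and weight by the priors:
  P(latency alert | DDoS attack) = 0.63*0.702 + 0.9*0.298
        = 0.442260 + 0.268200 = 0.710460
Configurations with misconfigured router contribute 0.268200, so
  P(misconfigured router | latency alert, DDoS attack) = 0.268200 / 0.710460 ≈ 0.3775
Conditioning on DDoS attack lowers the posterior on misconfigured router: the classic explaining-away effect in a common-effect structure.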